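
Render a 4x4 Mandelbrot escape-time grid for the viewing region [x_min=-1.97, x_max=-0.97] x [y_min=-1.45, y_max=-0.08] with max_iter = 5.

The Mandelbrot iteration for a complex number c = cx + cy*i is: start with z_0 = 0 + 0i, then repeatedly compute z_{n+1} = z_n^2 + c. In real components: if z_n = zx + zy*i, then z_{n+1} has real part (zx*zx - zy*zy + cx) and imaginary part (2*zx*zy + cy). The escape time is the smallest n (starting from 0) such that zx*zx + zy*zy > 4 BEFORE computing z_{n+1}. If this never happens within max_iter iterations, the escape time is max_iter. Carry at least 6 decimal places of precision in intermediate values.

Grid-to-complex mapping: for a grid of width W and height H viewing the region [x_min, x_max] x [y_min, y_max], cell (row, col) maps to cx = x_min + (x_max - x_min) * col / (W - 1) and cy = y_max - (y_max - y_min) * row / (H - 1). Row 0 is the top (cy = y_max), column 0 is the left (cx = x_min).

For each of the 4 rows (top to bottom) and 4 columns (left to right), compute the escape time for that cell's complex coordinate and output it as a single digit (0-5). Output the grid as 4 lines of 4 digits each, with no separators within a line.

Answer: 4555
1335
1233
1122

Derivation:
(row=0, col=0): c = -1.9700 + -0.0800i → escape time 4
(row=0, col=1): c = -1.6367 + -0.0800i → escape time 5
(row=0, col=2): c = -1.3033 + -0.0800i → escape time 5
(row=0, col=3): c = -0.9700 + -0.0800i → escape time 5
(row=1, col=0): c = -1.9700 + -0.5367i → escape time 1
(row=1, col=1): c = -1.6367 + -0.5367i → escape time 3
(row=1, col=2): c = -1.3033 + -0.5367i → escape time 3
(row=1, col=3): c = -0.9700 + -0.5367i → escape time 5
(row=2, col=0): c = -1.9700 + -0.9933i → escape time 1
(row=2, col=1): c = -1.6367 + -0.9933i → escape time 2
(row=2, col=2): c = -1.3033 + -0.9933i → escape time 3
(row=2, col=3): c = -0.9700 + -0.9933i → escape time 3
(row=3, col=0): c = -1.9700 + -1.4500i → escape time 1
(row=3, col=1): c = -1.6367 + -1.4500i → escape time 1
(row=3, col=2): c = -1.3033 + -1.4500i → escape time 2
(row=3, col=3): c = -0.9700 + -1.4500i → escape time 2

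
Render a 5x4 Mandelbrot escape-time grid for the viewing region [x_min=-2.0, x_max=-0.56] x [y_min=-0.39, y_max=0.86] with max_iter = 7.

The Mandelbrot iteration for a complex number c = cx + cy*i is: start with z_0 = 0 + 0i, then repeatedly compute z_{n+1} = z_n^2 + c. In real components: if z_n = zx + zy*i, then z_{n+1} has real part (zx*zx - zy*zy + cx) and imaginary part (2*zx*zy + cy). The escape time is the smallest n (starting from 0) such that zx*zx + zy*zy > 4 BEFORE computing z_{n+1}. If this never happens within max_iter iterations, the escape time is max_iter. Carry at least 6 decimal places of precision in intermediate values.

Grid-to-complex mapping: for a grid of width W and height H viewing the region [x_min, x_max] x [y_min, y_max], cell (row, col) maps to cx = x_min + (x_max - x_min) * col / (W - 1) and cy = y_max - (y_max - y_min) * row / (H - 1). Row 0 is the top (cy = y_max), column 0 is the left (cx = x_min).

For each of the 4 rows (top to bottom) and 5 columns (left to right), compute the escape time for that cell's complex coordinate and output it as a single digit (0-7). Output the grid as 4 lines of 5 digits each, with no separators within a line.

Answer: 13334
13767
17777
13777

Derivation:
(row=0, col=0): c = -2.0000 + 0.8600i → escape time 1
(row=0, col=1): c = -1.6400 + 0.8600i → escape time 3
(row=0, col=2): c = -1.2800 + 0.8600i → escape time 3
(row=0, col=3): c = -0.9200 + 0.8600i → escape time 3
(row=0, col=4): c = -0.5600 + 0.8600i → escape time 4
(row=1, col=0): c = -2.0000 + 0.4433i → escape time 1
(row=1, col=1): c = -1.6400 + 0.4433i → escape time 3
(row=1, col=2): c = -1.2800 + 0.4433i → escape time 7
(row=1, col=3): c = -0.9200 + 0.4433i → escape time 6
(row=1, col=4): c = -0.5600 + 0.4433i → escape time 7
(row=2, col=0): c = -2.0000 + 0.0267i → escape time 1
(row=2, col=1): c = -1.6400 + 0.0267i → escape time 7
(row=2, col=2): c = -1.2800 + 0.0267i → escape time 7
(row=2, col=3): c = -0.9200 + 0.0267i → escape time 7
(row=2, col=4): c = -0.5600 + 0.0267i → escape time 7
(row=3, col=0): c = -2.0000 + -0.3900i → escape time 1
(row=3, col=1): c = -1.6400 + -0.3900i → escape time 3
(row=3, col=2): c = -1.2800 + -0.3900i → escape time 7
(row=3, col=3): c = -0.9200 + -0.3900i → escape time 7
(row=3, col=4): c = -0.5600 + -0.3900i → escape time 7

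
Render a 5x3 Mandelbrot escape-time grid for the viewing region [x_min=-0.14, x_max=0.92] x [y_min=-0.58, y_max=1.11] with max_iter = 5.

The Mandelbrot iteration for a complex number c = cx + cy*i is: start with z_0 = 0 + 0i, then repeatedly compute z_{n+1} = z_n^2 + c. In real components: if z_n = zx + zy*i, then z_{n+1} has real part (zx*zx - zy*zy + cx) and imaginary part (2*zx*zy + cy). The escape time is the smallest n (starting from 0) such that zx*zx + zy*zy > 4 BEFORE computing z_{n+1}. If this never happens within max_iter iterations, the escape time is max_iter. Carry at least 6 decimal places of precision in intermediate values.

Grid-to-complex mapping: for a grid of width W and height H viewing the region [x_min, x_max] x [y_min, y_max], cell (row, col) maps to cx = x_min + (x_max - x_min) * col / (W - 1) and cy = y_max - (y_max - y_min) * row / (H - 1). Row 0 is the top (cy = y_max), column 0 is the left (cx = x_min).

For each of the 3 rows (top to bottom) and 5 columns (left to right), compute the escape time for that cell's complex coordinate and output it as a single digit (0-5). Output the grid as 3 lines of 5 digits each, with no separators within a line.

Answer: 53222
55543
55532

Derivation:
(row=0, col=0): c = -0.1400 + 1.1100i → escape time 5
(row=0, col=1): c = 0.1250 + 1.1100i → escape time 3
(row=0, col=2): c = 0.3900 + 1.1100i → escape time 2
(row=0, col=3): c = 0.6550 + 1.1100i → escape time 2
(row=0, col=4): c = 0.9200 + 1.1100i → escape time 2
(row=1, col=0): c = -0.1400 + 0.2650i → escape time 5
(row=1, col=1): c = 0.1250 + 0.2650i → escape time 5
(row=1, col=2): c = 0.3900 + 0.2650i → escape time 5
(row=1, col=3): c = 0.6550 + 0.2650i → escape time 4
(row=1, col=4): c = 0.9200 + 0.2650i → escape time 3
(row=2, col=0): c = -0.1400 + -0.5800i → escape time 5
(row=2, col=1): c = 0.1250 + -0.5800i → escape time 5
(row=2, col=2): c = 0.3900 + -0.5800i → escape time 5
(row=2, col=3): c = 0.6550 + -0.5800i → escape time 3
(row=2, col=4): c = 0.9200 + -0.5800i → escape time 2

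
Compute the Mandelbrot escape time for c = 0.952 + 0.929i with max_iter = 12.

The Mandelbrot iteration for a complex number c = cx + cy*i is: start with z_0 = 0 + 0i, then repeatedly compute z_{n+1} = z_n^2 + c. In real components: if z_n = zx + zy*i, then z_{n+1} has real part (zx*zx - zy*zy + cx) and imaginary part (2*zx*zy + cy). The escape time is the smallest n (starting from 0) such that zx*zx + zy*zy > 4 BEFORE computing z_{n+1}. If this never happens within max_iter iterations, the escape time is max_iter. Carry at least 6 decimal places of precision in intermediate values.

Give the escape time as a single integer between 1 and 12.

Answer: 2

Derivation:
z_0 = 0 + 0i, c = 0.9520 + 0.9290i
Iter 1: z = 0.9520 + 0.9290i, |z|^2 = 1.7693
Iter 2: z = 0.9953 + 2.6978i, |z|^2 = 8.2688
Escaped at iteration 2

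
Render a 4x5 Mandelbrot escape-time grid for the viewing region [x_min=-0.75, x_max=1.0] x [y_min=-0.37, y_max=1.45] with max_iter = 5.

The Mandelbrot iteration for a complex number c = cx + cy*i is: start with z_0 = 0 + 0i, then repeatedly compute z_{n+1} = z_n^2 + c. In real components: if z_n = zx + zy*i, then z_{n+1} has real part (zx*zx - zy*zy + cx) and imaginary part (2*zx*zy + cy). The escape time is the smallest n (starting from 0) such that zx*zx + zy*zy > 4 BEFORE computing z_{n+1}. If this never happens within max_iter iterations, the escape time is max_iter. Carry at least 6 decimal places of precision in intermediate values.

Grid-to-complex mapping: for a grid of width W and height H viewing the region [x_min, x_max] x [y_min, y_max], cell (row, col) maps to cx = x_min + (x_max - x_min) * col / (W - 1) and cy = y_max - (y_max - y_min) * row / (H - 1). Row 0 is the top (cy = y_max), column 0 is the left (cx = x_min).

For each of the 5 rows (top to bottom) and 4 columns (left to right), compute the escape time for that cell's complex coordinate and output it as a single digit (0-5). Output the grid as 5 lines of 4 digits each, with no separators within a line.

(row=0, col=0): c = -0.7500 + 1.4500i → escape time 2
(row=0, col=1): c = -0.1667 + 1.4500i → escape time 2
(row=0, col=2): c = 0.4167 + 1.4500i → escape time 2
(row=0, col=3): c = 1.0000 + 1.4500i → escape time 2
(row=1, col=0): c = -0.7500 + 0.9950i → escape time 3
(row=1, col=1): c = -0.1667 + 0.9950i → escape time 5
(row=1, col=2): c = 0.4167 + 0.9950i → escape time 3
(row=1, col=3): c = 1.0000 + 0.9950i → escape time 2
(row=2, col=0): c = -0.7500 + 0.5400i → escape time 5
(row=2, col=1): c = -0.1667 + 0.5400i → escape time 5
(row=2, col=2): c = 0.4167 + 0.5400i → escape time 5
(row=2, col=3): c = 1.0000 + 0.5400i → escape time 2
(row=3, col=0): c = -0.7500 + 0.0850i → escape time 5
(row=3, col=1): c = -0.1667 + 0.0850i → escape time 5
(row=3, col=2): c = 0.4167 + 0.0850i → escape time 5
(row=3, col=3): c = 1.0000 + 0.0850i → escape time 2
(row=4, col=0): c = -0.7500 + -0.3700i → escape time 5
(row=4, col=1): c = -0.1667 + -0.3700i → escape time 5
(row=4, col=2): c = 0.4167 + -0.3700i → escape time 5
(row=4, col=3): c = 1.0000 + -0.3700i → escape time 2

Answer: 2222
3532
5552
5552
5552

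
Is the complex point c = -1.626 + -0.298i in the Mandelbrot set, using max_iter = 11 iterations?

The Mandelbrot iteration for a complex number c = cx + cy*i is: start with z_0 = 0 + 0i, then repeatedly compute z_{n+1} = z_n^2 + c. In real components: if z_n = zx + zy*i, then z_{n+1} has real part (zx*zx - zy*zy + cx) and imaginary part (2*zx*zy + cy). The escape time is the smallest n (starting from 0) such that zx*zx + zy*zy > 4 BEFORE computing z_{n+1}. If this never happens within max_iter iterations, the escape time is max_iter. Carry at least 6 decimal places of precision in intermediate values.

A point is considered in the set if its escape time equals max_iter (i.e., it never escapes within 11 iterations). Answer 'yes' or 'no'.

z_0 = 0 + 0i, c = -1.6260 + -0.2980i
Iter 1: z = -1.6260 + -0.2980i, |z|^2 = 2.7327
Iter 2: z = 0.9291 + 0.6711i, |z|^2 = 1.3135
Iter 3: z = -1.2132 + 0.9490i, |z|^2 = 2.3724
Iter 4: z = -1.0547 + -2.6006i, |z|^2 = 7.8758
Escaped at iteration 4

Answer: no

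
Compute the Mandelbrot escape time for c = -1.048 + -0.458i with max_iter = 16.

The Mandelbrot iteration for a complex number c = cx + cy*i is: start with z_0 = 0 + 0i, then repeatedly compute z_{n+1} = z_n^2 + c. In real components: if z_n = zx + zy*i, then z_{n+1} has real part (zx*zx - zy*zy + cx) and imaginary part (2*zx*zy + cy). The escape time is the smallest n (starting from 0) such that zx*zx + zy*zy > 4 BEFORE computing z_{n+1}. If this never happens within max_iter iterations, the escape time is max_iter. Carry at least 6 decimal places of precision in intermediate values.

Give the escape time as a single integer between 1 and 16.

z_0 = 0 + 0i, c = -1.0480 + -0.4580i
Iter 1: z = -1.0480 + -0.4580i, |z|^2 = 1.3081
Iter 2: z = -0.1595 + 0.5020i, |z|^2 = 0.2774
Iter 3: z = -1.2745 + -0.6181i, |z|^2 = 2.0065
Iter 4: z = 0.1944 + 1.1176i, |z|^2 = 1.2867
Iter 5: z = -2.2591 + -0.0234i, |z|^2 = 5.1043
Escaped at iteration 5

Answer: 5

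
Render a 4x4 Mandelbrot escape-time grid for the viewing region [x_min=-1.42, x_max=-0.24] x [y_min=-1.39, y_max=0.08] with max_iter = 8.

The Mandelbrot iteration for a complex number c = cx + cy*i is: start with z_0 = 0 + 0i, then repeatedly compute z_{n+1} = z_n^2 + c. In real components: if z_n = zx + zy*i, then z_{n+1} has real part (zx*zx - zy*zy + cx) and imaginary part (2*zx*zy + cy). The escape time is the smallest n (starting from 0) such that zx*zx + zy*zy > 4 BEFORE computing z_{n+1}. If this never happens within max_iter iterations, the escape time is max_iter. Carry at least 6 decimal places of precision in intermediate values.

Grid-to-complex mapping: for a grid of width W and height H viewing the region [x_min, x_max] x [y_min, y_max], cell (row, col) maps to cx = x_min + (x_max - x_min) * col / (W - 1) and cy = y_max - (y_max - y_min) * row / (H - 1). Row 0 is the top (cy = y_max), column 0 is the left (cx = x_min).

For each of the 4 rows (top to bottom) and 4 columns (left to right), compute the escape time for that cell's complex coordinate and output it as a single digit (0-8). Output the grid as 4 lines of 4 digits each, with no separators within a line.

Answer: 8888
4688
3348
2222

Derivation:
(row=0, col=0): c = -1.4200 + 0.0800i → escape time 8
(row=0, col=1): c = -1.0267 + 0.0800i → escape time 8
(row=0, col=2): c = -0.6333 + 0.0800i → escape time 8
(row=0, col=3): c = -0.2400 + 0.0800i → escape time 8
(row=1, col=0): c = -1.4200 + -0.4100i → escape time 4
(row=1, col=1): c = -1.0267 + -0.4100i → escape time 6
(row=1, col=2): c = -0.6333 + -0.4100i → escape time 8
(row=1, col=3): c = -0.2400 + -0.4100i → escape time 8
(row=2, col=0): c = -1.4200 + -0.9000i → escape time 3
(row=2, col=1): c = -1.0267 + -0.9000i → escape time 3
(row=2, col=2): c = -0.6333 + -0.9000i → escape time 4
(row=2, col=3): c = -0.2400 + -0.9000i → escape time 8
(row=3, col=0): c = -1.4200 + -1.3900i → escape time 2
(row=3, col=1): c = -1.0267 + -1.3900i → escape time 2
(row=3, col=2): c = -0.6333 + -1.3900i → escape time 2
(row=3, col=3): c = -0.2400 + -1.3900i → escape time 2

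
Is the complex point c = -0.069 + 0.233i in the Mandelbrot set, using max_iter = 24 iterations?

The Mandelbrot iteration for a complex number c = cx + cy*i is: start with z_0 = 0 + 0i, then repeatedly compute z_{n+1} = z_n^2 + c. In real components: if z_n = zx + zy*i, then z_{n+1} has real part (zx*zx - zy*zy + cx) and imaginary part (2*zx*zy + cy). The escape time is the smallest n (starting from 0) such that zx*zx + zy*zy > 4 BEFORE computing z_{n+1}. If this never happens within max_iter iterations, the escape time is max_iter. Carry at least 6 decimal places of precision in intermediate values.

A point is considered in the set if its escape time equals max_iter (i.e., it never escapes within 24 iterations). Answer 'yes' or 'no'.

Answer: yes

Derivation:
z_0 = 0 + 0i, c = -0.0690 + 0.2330i
Iter 1: z = -0.0690 + 0.2330i, |z|^2 = 0.0591
Iter 2: z = -0.1185 + 0.2008i, |z|^2 = 0.0544
Iter 3: z = -0.0953 + 0.1854i, |z|^2 = 0.0434
Iter 4: z = -0.0943 + 0.1977i, |z|^2 = 0.0480
Iter 5: z = -0.0992 + 0.1957i, |z|^2 = 0.0481
Iter 6: z = -0.0975 + 0.1942i, |z|^2 = 0.0472
Iter 7: z = -0.0972 + 0.1951i, |z|^2 = 0.0475
Iter 8: z = -0.0976 + 0.1951i, |z|^2 = 0.0476
Iter 9: z = -0.0975 + 0.1949i, |z|^2 = 0.0475
Iter 10: z = -0.0975 + 0.1950i, |z|^2 = 0.0475
Iter 11: z = -0.0975 + 0.1950i, |z|^2 = 0.0475
Iter 12: z = -0.0975 + 0.1950i, |z|^2 = 0.0475
Iter 13: z = -0.0975 + 0.1950i, |z|^2 = 0.0475
Iter 14: z = -0.0975 + 0.1950i, |z|^2 = 0.0475
Iter 15: z = -0.0975 + 0.1950i, |z|^2 = 0.0475
Iter 16: z = -0.0975 + 0.1950i, |z|^2 = 0.0475
Iter 17: z = -0.0975 + 0.1950i, |z|^2 = 0.0475
Iter 18: z = -0.0975 + 0.1950i, |z|^2 = 0.0475
Iter 19: z = -0.0975 + 0.1950i, |z|^2 = 0.0475
Iter 20: z = -0.0975 + 0.1950i, |z|^2 = 0.0475
Iter 21: z = -0.0975 + 0.1950i, |z|^2 = 0.0475
Iter 22: z = -0.0975 + 0.1950i, |z|^2 = 0.0475
Iter 23: z = -0.0975 + 0.1950i, |z|^2 = 0.0475
Did not escape in 24 iterations → in set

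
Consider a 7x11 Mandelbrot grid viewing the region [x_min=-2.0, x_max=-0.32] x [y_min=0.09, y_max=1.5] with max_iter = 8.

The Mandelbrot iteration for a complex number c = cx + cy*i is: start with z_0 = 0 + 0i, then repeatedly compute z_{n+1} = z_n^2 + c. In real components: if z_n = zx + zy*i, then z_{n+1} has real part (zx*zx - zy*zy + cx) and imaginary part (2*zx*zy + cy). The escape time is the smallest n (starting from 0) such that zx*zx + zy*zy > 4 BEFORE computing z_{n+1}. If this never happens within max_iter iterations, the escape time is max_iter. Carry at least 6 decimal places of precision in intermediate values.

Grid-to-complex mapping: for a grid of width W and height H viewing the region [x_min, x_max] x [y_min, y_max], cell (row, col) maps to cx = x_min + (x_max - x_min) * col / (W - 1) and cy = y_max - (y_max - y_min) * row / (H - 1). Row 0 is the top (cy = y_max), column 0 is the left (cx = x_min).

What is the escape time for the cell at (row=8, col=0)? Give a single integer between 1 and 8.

z_0 = 0 + 0i, c = -2.0000 + 0.3720i
Iter 1: z = -2.0000 + 0.3720i, |z|^2 = 4.1384
Escaped at iteration 1

Answer: 1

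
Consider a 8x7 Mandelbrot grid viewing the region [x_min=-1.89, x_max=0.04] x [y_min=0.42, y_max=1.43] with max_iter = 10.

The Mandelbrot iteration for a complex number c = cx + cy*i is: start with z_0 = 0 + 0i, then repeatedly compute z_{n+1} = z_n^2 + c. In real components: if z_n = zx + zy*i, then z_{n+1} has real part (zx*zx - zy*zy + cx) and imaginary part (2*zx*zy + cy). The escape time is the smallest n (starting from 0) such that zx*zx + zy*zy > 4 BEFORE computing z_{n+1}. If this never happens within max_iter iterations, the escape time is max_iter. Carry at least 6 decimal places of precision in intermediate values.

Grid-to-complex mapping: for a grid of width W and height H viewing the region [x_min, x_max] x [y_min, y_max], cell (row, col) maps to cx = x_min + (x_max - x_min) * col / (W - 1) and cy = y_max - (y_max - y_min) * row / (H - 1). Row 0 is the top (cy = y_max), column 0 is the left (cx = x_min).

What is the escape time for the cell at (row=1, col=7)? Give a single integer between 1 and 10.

Answer: 2

Derivation:
z_0 = 0 + 0i, c = 0.0400 + 1.2617i
Iter 1: z = 0.0400 + 1.2617i, |z|^2 = 1.5934
Iter 2: z = -1.5502 + 1.3626i, |z|^2 = 4.2598
Escaped at iteration 2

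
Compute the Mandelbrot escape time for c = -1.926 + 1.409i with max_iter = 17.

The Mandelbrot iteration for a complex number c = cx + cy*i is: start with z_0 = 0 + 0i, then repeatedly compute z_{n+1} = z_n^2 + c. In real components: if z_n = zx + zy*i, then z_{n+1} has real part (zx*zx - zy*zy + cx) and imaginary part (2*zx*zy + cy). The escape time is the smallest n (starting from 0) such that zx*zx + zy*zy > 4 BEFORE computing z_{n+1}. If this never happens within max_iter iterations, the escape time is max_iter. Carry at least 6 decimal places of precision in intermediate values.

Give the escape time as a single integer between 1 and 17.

z_0 = 0 + 0i, c = -1.9260 + 1.4090i
Iter 1: z = -1.9260 + 1.4090i, |z|^2 = 5.6948
Escaped at iteration 1

Answer: 1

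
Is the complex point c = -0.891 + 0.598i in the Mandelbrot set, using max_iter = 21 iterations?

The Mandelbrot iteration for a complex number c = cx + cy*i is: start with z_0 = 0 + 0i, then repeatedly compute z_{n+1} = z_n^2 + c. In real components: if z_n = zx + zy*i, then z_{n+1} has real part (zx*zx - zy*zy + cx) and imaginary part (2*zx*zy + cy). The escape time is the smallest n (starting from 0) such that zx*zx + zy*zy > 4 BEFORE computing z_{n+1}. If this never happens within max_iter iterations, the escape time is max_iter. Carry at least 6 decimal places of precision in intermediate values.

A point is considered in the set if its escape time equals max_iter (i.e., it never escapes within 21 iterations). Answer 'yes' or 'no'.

z_0 = 0 + 0i, c = -0.8910 + 0.5980i
Iter 1: z = -0.8910 + 0.5980i, |z|^2 = 1.1515
Iter 2: z = -0.4547 + -0.4676i, |z|^2 = 0.4255
Iter 3: z = -0.9029 + 1.0233i, |z|^2 = 1.8624
Iter 4: z = -1.1229 + -1.2499i, |z|^2 = 2.8230
Iter 5: z = -1.1923 + 3.4049i, |z|^2 = 13.0151
Escaped at iteration 5

Answer: no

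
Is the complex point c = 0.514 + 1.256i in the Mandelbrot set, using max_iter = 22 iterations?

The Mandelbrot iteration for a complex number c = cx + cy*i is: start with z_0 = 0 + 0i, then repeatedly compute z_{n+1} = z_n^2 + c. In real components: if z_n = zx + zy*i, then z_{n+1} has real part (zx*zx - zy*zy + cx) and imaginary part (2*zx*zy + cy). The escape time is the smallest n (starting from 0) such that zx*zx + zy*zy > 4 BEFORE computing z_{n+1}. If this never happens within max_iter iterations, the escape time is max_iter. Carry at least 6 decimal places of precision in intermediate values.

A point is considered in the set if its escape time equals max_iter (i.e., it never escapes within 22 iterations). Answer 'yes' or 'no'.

Answer: no

Derivation:
z_0 = 0 + 0i, c = 0.5140 + 1.2560i
Iter 1: z = 0.5140 + 1.2560i, |z|^2 = 1.8417
Iter 2: z = -0.7993 + 2.5472i, |z|^2 = 7.1270
Escaped at iteration 2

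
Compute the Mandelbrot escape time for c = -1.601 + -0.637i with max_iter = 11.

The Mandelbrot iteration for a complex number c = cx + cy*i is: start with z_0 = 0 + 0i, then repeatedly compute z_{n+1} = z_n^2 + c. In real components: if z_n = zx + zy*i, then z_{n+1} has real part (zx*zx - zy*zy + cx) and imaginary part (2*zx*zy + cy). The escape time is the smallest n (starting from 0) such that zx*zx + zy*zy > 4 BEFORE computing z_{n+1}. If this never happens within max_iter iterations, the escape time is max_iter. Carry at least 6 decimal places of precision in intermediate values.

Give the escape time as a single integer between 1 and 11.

Answer: 3

Derivation:
z_0 = 0 + 0i, c = -1.6010 + -0.6370i
Iter 1: z = -1.6010 + -0.6370i, |z|^2 = 2.9690
Iter 2: z = 0.5564 + 1.4027i, |z|^2 = 2.2771
Iter 3: z = -3.2589 + 0.9240i, |z|^2 = 11.4740
Escaped at iteration 3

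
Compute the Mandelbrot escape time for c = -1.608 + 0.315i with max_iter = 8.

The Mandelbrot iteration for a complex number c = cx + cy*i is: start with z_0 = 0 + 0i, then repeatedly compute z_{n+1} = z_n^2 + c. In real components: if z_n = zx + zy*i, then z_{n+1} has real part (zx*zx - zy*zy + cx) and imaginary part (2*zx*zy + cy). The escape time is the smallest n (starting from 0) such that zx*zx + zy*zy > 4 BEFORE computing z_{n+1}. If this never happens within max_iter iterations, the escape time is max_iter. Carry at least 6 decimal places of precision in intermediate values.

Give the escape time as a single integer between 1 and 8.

z_0 = 0 + 0i, c = -1.6080 + 0.3150i
Iter 1: z = -1.6080 + 0.3150i, |z|^2 = 2.6849
Iter 2: z = 0.8784 + -0.6980i, |z|^2 = 1.2589
Iter 3: z = -1.3236 + -0.9114i, |z|^2 = 2.5825
Iter 4: z = -0.6867 + 2.7276i, |z|^2 = 7.9113
Escaped at iteration 4

Answer: 4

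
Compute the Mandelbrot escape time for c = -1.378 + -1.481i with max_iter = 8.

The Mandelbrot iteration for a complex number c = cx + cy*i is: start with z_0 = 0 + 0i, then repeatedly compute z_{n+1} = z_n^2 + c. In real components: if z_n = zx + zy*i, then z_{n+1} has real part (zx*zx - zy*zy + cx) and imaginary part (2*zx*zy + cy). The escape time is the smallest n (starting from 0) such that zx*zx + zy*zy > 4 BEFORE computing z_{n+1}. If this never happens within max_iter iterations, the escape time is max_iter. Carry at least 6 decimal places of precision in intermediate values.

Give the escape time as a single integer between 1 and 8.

Answer: 1

Derivation:
z_0 = 0 + 0i, c = -1.3780 + -1.4810i
Iter 1: z = -1.3780 + -1.4810i, |z|^2 = 4.0922
Escaped at iteration 1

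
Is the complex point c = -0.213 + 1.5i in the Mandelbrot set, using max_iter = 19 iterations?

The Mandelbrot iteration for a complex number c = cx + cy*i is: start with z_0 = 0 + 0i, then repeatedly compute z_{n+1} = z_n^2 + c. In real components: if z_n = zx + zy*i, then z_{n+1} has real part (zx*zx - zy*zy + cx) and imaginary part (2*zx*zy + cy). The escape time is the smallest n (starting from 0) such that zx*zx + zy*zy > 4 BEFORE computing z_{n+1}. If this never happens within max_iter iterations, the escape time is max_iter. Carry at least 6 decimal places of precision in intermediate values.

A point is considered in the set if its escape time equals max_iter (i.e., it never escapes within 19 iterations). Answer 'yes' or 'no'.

Answer: no

Derivation:
z_0 = 0 + 0i, c = -0.2130 + 1.5000i
Iter 1: z = -0.2130 + 1.5000i, |z|^2 = 2.2954
Iter 2: z = -2.4176 + 0.8610i, |z|^2 = 6.5863
Escaped at iteration 2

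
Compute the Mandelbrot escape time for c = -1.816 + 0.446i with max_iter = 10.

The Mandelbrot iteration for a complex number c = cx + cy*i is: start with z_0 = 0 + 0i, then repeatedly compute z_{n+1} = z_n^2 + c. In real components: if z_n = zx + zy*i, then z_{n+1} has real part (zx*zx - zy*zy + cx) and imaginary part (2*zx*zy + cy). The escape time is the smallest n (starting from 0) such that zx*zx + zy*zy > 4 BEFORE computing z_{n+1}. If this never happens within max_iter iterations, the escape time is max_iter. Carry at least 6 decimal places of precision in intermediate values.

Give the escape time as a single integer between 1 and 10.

Answer: 3

Derivation:
z_0 = 0 + 0i, c = -1.8160 + 0.4460i
Iter 1: z = -1.8160 + 0.4460i, |z|^2 = 3.4968
Iter 2: z = 1.2829 + -1.1739i, |z|^2 = 3.0239
Iter 3: z = -1.5480 + -2.5660i, |z|^2 = 8.9809
Escaped at iteration 3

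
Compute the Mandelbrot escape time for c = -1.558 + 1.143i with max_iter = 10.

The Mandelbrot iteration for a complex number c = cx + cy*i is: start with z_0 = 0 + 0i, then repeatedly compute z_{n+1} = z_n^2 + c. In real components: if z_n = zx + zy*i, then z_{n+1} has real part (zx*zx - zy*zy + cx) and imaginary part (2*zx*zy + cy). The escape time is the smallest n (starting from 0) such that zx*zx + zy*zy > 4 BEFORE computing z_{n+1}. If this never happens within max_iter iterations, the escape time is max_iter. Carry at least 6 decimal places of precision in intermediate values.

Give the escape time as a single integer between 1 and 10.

z_0 = 0 + 0i, c = -1.5580 + 1.1430i
Iter 1: z = -1.5580 + 1.1430i, |z|^2 = 3.7338
Iter 2: z = -0.4371 + -2.4186i, |z|^2 = 6.0406
Escaped at iteration 2

Answer: 2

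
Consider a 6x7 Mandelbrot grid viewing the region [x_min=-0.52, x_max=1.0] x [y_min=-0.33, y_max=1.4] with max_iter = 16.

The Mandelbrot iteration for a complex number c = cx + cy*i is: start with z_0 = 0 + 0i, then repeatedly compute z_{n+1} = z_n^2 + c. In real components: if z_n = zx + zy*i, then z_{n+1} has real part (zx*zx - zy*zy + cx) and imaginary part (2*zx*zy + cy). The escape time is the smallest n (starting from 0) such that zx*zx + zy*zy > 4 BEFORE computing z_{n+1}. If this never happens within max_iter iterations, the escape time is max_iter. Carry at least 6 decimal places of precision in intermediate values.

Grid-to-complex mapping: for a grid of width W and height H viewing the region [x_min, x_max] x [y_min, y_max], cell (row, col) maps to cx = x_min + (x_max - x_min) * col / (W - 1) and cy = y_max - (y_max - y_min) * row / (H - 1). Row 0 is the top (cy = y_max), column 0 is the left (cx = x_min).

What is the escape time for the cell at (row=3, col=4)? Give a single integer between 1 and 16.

Answer: 3

Derivation:
z_0 = 0 + 0i, c = 0.6960 + 0.5350i
Iter 1: z = 0.6960 + 0.5350i, |z|^2 = 0.7706
Iter 2: z = 0.8942 + 1.2797i, |z|^2 = 2.4373
Iter 3: z = -0.1421 + 2.8236i, |z|^2 = 7.9931
Escaped at iteration 3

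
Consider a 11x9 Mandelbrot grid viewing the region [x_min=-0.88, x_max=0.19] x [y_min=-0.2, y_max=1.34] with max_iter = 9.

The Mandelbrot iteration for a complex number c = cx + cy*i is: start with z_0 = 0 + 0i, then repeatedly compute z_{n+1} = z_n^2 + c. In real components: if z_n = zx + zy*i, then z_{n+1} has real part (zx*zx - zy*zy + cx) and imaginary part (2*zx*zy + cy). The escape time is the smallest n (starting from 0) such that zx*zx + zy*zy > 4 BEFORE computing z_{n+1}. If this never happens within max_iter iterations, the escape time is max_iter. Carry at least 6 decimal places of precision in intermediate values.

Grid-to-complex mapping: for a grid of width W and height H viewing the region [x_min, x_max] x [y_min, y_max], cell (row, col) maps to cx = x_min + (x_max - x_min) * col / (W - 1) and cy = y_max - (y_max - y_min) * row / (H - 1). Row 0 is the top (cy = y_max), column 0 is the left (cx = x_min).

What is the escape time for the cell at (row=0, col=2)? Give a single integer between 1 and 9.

Answer: 2

Derivation:
z_0 = 0 + 0i, c = -0.6660 + 1.3400i
Iter 1: z = -0.6660 + 1.3400i, |z|^2 = 2.2392
Iter 2: z = -2.0180 + -0.4449i, |z|^2 = 4.2704
Escaped at iteration 2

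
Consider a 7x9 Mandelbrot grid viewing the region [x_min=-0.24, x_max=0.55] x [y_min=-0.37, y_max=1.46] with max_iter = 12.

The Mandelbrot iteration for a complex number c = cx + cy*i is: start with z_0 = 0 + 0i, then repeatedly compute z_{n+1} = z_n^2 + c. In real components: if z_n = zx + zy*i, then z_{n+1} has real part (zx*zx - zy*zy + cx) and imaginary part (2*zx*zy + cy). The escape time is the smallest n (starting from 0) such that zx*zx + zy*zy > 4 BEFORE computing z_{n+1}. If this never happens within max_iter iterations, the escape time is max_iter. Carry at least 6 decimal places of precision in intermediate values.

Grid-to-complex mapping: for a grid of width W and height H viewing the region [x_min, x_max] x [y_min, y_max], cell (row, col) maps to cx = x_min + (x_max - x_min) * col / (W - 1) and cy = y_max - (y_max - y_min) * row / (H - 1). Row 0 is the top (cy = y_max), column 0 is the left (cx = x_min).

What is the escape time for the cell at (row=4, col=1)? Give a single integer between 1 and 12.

z_0 = 0 + 0i, c = -0.1083 + 0.5450i
Iter 1: z = -0.1083 + 0.5450i, |z|^2 = 0.3088
Iter 2: z = -0.3936 + 0.4269i, |z|^2 = 0.3372
Iter 3: z = -0.1357 + 0.2089i, |z|^2 = 0.0620
Iter 4: z = -0.1336 + 0.4883i, |z|^2 = 0.2563
Iter 5: z = -0.3289 + 0.4145i, |z|^2 = 0.2801
Iter 6: z = -0.1720 + 0.2723i, |z|^2 = 0.1037
Iter 7: z = -0.1529 + 0.4514i, |z|^2 = 0.2271
Iter 8: z = -0.2887 + 0.4070i, |z|^2 = 0.2490
Iter 9: z = -0.1906 + 0.3100i, |z|^2 = 0.1325
Iter 10: z = -0.1681 + 0.4268i, |z|^2 = 0.2104
Iter 11: z = -0.2622 + 0.4015i, |z|^2 = 0.2300

Answer: 12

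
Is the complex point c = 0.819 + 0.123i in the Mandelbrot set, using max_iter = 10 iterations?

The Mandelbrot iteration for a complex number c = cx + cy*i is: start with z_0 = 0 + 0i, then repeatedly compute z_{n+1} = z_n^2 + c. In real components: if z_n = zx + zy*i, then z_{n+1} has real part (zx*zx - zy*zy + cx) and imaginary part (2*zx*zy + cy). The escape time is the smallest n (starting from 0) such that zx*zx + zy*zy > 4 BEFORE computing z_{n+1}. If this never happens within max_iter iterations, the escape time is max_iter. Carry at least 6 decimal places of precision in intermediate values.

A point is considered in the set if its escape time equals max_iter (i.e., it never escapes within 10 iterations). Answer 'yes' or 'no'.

z_0 = 0 + 0i, c = 0.8190 + 0.1230i
Iter 1: z = 0.8190 + 0.1230i, |z|^2 = 0.6859
Iter 2: z = 1.4746 + 0.3245i, |z|^2 = 2.2798
Iter 3: z = 2.8883 + 1.0800i, |z|^2 = 9.5083
Escaped at iteration 3

Answer: no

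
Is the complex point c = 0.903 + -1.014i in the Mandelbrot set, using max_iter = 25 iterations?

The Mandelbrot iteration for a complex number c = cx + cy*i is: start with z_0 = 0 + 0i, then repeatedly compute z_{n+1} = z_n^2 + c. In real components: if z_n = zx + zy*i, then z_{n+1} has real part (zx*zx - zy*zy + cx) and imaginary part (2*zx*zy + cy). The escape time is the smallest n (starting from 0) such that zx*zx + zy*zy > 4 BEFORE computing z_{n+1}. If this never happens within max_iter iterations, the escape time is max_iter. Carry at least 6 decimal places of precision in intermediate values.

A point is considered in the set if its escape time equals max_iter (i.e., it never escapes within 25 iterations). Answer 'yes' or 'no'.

z_0 = 0 + 0i, c = 0.9030 + -1.0140i
Iter 1: z = 0.9030 + -1.0140i, |z|^2 = 1.8436
Iter 2: z = 0.6902 + -2.8453i, |z|^2 = 8.5720
Escaped at iteration 2

Answer: no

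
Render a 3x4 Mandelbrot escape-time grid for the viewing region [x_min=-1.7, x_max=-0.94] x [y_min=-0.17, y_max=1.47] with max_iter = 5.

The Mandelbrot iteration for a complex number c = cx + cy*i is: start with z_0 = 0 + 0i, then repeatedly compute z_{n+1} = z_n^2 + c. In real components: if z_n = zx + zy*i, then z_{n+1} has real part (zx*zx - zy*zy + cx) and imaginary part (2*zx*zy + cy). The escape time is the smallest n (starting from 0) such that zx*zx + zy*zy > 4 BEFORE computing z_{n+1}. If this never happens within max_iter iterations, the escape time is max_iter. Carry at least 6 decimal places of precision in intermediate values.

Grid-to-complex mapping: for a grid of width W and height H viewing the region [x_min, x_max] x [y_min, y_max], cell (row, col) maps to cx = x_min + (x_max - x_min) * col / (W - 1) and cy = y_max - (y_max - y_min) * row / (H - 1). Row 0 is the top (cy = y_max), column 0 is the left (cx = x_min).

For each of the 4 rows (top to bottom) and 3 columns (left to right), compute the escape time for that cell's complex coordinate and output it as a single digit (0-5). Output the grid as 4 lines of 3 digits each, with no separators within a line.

(row=0, col=0): c = -1.7000 + 1.4700i → escape time 1
(row=0, col=1): c = -1.3200 + 1.4700i → escape time 2
(row=0, col=2): c = -0.9400 + 1.4700i → escape time 2
(row=1, col=0): c = -1.7000 + 0.9233i → escape time 2
(row=1, col=1): c = -1.3200 + 0.9233i → escape time 3
(row=1, col=2): c = -0.9400 + 0.9233i → escape time 3
(row=2, col=0): c = -1.7000 + 0.3767i → escape time 3
(row=2, col=1): c = -1.3200 + 0.3767i → escape time 5
(row=2, col=2): c = -0.9400 + 0.3767i → escape time 5
(row=3, col=0): c = -1.7000 + -0.1700i → escape time 4
(row=3, col=1): c = -1.3200 + -0.1700i → escape time 5
(row=3, col=2): c = -0.9400 + -0.1700i → escape time 5

Answer: 122
233
355
455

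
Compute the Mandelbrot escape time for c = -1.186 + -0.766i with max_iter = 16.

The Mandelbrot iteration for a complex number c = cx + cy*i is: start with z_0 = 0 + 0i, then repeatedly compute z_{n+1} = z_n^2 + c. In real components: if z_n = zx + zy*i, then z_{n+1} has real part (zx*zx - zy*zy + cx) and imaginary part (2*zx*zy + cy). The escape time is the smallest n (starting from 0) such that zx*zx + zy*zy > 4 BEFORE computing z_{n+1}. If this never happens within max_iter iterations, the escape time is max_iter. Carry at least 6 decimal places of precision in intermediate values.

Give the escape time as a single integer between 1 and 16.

z_0 = 0 + 0i, c = -1.1860 + -0.7660i
Iter 1: z = -1.1860 + -0.7660i, |z|^2 = 1.9934
Iter 2: z = -0.3662 + 1.0510i, |z|^2 = 1.2386
Iter 3: z = -2.1564 + -1.5356i, |z|^2 = 7.0083
Escaped at iteration 3

Answer: 3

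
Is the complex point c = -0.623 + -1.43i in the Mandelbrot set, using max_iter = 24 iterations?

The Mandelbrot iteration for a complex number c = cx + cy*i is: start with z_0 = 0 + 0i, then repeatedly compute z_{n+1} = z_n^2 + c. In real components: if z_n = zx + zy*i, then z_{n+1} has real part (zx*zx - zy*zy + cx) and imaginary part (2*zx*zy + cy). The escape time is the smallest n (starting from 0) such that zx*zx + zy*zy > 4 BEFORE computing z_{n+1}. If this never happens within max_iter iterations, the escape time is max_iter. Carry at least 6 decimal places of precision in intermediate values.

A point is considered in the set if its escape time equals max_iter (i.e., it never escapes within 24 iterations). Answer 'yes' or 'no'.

z_0 = 0 + 0i, c = -0.6230 + -1.4300i
Iter 1: z = -0.6230 + -1.4300i, |z|^2 = 2.4330
Iter 2: z = -2.2798 + 0.3518i, |z|^2 = 5.3211
Escaped at iteration 2

Answer: no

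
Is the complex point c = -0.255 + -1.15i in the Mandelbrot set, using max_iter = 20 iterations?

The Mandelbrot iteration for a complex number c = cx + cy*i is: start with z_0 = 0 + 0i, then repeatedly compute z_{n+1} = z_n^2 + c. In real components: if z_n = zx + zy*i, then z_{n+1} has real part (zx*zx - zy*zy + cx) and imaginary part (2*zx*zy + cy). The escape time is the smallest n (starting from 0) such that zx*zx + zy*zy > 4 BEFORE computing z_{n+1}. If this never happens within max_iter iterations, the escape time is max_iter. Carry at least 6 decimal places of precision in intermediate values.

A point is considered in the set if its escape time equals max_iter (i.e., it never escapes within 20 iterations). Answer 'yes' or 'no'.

z_0 = 0 + 0i, c = -0.2550 + -1.1500i
Iter 1: z = -0.2550 + -1.1500i, |z|^2 = 1.3875
Iter 2: z = -1.5125 + -0.5635i, |z|^2 = 2.6051
Iter 3: z = 1.7150 + 0.5546i, |z|^2 = 3.2489
Iter 4: z = 2.3789 + 0.7522i, |z|^2 = 6.2247
Escaped at iteration 4

Answer: no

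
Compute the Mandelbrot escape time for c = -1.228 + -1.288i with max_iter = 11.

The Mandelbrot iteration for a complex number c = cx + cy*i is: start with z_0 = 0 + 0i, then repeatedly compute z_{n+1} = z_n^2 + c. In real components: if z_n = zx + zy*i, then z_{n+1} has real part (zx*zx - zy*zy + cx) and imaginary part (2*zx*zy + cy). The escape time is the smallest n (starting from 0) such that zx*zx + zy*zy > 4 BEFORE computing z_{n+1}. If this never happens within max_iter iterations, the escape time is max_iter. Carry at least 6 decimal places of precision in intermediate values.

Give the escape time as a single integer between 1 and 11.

Answer: 2

Derivation:
z_0 = 0 + 0i, c = -1.2280 + -1.2880i
Iter 1: z = -1.2280 + -1.2880i, |z|^2 = 3.1669
Iter 2: z = -1.3790 + 1.8753i, |z|^2 = 5.4184
Escaped at iteration 2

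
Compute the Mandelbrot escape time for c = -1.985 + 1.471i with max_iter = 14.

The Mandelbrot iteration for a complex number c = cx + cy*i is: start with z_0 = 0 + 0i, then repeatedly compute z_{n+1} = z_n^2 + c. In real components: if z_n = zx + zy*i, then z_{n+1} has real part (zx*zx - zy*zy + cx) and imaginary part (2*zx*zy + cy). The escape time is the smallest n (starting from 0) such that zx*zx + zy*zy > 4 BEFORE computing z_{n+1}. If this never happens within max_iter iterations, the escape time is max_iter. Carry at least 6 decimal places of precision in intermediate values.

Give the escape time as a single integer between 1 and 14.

z_0 = 0 + 0i, c = -1.9850 + 1.4710i
Iter 1: z = -1.9850 + 1.4710i, |z|^2 = 6.1041
Escaped at iteration 1

Answer: 1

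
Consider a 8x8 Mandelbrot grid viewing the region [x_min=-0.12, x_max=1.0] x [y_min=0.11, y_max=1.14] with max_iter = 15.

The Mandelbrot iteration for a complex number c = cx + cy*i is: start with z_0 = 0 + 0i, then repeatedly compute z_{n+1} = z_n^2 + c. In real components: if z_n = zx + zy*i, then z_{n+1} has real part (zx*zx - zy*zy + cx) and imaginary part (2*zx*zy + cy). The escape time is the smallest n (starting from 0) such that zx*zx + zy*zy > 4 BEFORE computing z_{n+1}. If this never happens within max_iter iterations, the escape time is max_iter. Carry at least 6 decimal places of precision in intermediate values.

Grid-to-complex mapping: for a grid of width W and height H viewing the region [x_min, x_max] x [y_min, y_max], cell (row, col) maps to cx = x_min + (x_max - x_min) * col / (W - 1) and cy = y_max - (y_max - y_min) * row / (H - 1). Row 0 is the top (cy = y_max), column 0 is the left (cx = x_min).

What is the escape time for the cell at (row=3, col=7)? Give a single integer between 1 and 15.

z_0 = 0 + 0i, c = 1.0000 + 0.6986i
Iter 1: z = 1.0000 + 0.6986i, |z|^2 = 1.4880
Iter 2: z = 1.5120 + 2.0957i, |z|^2 = 6.6782
Escaped at iteration 2

Answer: 2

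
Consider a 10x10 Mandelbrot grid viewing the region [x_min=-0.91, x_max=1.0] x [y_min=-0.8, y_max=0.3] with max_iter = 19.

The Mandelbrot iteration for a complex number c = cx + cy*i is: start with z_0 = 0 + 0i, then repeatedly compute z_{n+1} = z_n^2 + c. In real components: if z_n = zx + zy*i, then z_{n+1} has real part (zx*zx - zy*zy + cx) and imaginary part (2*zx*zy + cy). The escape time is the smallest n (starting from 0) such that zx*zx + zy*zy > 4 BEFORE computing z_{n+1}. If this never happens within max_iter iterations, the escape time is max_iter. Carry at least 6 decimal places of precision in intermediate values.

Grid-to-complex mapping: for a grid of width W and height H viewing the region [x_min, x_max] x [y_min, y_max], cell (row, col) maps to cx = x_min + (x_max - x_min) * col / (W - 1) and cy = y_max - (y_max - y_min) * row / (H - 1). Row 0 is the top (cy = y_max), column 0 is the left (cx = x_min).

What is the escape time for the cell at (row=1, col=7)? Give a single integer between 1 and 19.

Answer: 4

Derivation:
z_0 = 0 + 0i, c = 0.5756 + 0.1778i
Iter 1: z = 0.5756 + 0.1778i, |z|^2 = 0.3629
Iter 2: z = 0.8752 + 0.3824i, |z|^2 = 0.9122
Iter 3: z = 1.1953 + 0.8472i, |z|^2 = 2.1465
Iter 4: z = 1.2866 + 2.2031i, |z|^2 = 6.5088
Escaped at iteration 4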